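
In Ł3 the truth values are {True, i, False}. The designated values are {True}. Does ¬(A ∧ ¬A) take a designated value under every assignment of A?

Countermodel: A=i gives i, which is not designated.

No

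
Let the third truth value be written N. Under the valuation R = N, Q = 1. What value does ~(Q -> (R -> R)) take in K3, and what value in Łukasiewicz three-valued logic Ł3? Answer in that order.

In K3: R -> R = N -> N = N
Q -> (R -> R) = 1 -> N = N
~(Q -> (R -> R)) = ~N = N
In Łukasiewicz three-valued logic Ł3: R -> R = N -> N = 1  [min(1, 1−½+½)]
Q -> (R -> R) = 1 -> 1 = 1
~(Q -> (R -> R)) = ~1 = 0
They differ because K3 and Łukasiewicz three-valued logic Ł3 treat N differently under implication.

N; 0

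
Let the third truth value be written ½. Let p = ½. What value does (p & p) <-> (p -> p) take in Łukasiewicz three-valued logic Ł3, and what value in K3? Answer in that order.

In Łukasiewicz three-valued logic Ł3: p & p = ½ & ½ = ½
p -> p = ½ -> ½ = true  [min(1, 1−½+½)]
(p & p) <-> (p -> p) = ½ <-> true = ½
In K3: p & p = ½ & ½ = ½
p -> p = ½ -> ½ = ½  [~½ | ½]
(p & p) <-> (p -> p) = ½ <-> ½ = ½

½; ½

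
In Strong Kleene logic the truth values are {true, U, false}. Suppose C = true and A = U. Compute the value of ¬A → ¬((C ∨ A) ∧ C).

U

¬A = ¬U = U
C ∨ A = true ∨ U = true
(C ∨ A) ∧ C = true ∧ true = true
¬((C ∨ A) ∧ C) = ¬true = false
¬A → ¬((C ∨ A) ∧ C) = U → false = U  [¬U ∨ false]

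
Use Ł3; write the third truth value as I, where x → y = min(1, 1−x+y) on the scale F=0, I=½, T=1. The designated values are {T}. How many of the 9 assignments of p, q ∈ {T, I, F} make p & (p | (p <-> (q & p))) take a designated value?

3

Designated under: (p=T, q=T); (p=T, q=I); (p=T, q=F).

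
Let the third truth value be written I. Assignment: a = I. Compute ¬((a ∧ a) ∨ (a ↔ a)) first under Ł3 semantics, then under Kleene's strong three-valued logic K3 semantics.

0; I

In Ł3: a ∧ a = I ∧ I = I
a ↔ a = I ↔ I = 1  [1 − |½−½|]
(a ∧ a) ∨ (a ↔ a) = I ∨ 1 = 1
¬((a ∧ a) ∨ (a ↔ a)) = ¬1 = 0
In Kleene's strong three-valued logic K3: a ∧ a = I ∧ I = I
a ↔ a = I ↔ I = I
(a ∧ a) ∨ (a ↔ a) = I ∨ I = I
¬((a ∧ a) ∨ (a ↔ a)) = ¬I = I
They differ because Ł3 and Kleene's strong three-valued logic K3 treat I differently under implication.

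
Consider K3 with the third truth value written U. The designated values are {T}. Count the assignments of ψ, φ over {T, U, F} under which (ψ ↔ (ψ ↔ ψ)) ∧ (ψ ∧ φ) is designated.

Designated under: (ψ=T, φ=T).

1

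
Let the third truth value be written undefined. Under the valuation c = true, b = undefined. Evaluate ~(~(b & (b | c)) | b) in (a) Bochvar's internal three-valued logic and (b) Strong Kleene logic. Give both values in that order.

undefined; undefined

In Bochvar's internal three-valued logic: b | c = undefined | true = undefined
b & (b | c) = undefined & undefined = undefined
~(b & (b | c)) = ~undefined = undefined
~(b & (b | c)) | b = undefined | undefined = undefined
~(~(b & (b | c)) | b) = ~undefined = undefined
In Strong Kleene logic: b | c = undefined | true = true
b & (b | c) = undefined & true = undefined
~(b & (b | c)) = ~undefined = undefined
~(b & (b | c)) | b = undefined | undefined = undefined
~(~(b & (b | c)) | b) = ~undefined = undefined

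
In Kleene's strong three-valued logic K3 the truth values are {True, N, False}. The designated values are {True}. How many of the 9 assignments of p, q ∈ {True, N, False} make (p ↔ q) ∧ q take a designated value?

Designated under: (p=True, q=True).

1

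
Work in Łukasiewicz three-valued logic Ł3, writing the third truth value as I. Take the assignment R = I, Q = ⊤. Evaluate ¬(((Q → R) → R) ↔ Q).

⊥

Q → R = ⊤ → I = I  [min(1, 1−1+½)]
(Q → R) → R = I → I = ⊤
((Q → R) → R) ↔ Q = ⊤ ↔ ⊤ = ⊤
¬(((Q → R) → R) ↔ Q) = ¬⊤ = ⊥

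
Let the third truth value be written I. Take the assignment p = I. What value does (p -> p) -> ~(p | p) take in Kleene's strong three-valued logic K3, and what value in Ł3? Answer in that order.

In Kleene's strong three-valued logic K3: p -> p = I -> I = I  [~I | I]
p | p = I | I = I
~(p | p) = ~I = I
(p -> p) -> ~(p | p) = I -> I = I
In Ł3: p -> p = I -> I = 1  [min(1, 1−½+½)]
p | p = I | I = I
~(p | p) = ~I = I
(p -> p) -> ~(p | p) = 1 -> I = I

I; I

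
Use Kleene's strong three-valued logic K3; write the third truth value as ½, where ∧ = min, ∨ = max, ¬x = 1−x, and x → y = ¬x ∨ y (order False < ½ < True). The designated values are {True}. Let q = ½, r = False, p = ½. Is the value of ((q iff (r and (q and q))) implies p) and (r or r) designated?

No

q and q = ½ and ½ = ½
r and (q and q) = False and ½ = False
q iff (r and (q and q)) = ½ iff False = ½
(q iff (r and (q and q))) implies p = ½ implies ½ = ½  [not ½ or ½]
r or r = False or False = False
((q iff (r and (q and q))) implies p) and (r or r) = ½ and False = False
False ∉ {True}.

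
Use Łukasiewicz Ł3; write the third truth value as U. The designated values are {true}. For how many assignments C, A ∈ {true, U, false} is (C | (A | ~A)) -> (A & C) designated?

Designated under: (C=true, A=true); (C=U, A=U).

2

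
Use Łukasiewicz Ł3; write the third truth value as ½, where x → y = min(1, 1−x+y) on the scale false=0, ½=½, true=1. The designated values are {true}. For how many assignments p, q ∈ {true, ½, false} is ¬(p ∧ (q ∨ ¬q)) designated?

3

Designated under: (p=false, q=true); (p=false, q=½); (p=false, q=false).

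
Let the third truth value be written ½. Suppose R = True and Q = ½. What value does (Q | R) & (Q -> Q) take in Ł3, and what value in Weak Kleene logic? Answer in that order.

In Ł3: Q | R = ½ | True = True
Q -> Q = ½ -> ½ = True
(Q | R) & (Q -> Q) = True & True = True
In Weak Kleene logic: Q | R = ½ | True = ½
Q -> Q = ½ -> ½ = ½  [any arg is the third value ⇒ result is the third value]
(Q | R) & (Q -> Q) = ½ & ½ = ½
They differ because Ł3 and Weak Kleene logic treat ½ differently under the binary connectives.

True; ½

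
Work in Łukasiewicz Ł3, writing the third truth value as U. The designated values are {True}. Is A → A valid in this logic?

Yes

Every assignment of A over {True, U, False} gives a value in {True}.
In particular, with A=U: A → A = True.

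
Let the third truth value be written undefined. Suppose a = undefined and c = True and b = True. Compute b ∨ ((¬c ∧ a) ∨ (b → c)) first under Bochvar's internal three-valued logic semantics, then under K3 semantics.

In Bochvar's internal three-valued logic: ¬c = ¬True = False
¬c ∧ a = False ∧ undefined = undefined
b → c = True → True = True
(¬c ∧ a) ∨ (b → c) = undefined ∨ True = undefined
b ∨ ((¬c ∧ a) ∨ (b → c)) = True ∨ undefined = undefined
In K3: ¬c = ¬True = False
¬c ∧ a = False ∧ undefined = False
b → c = True → True = True
(¬c ∧ a) ∨ (b → c) = False ∨ True = True
b ∨ ((¬c ∧ a) ∨ (b → c)) = True ∨ True = True
They differ because Bochvar's internal three-valued logic and K3 treat undefined differently under the binary connectives.

undefined; True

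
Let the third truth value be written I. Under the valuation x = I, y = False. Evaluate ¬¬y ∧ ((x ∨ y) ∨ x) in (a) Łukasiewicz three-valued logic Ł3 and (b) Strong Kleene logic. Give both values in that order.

False; False

In Łukasiewicz three-valued logic Ł3: ¬y = ¬False = True
¬¬y = ¬True = False
x ∨ y = I ∨ False = I
(x ∨ y) ∨ x = I ∨ I = I
¬¬y ∧ ((x ∨ y) ∨ x) = False ∧ I = False
In Strong Kleene logic: ¬y = ¬False = True
¬¬y = ¬True = False
x ∨ y = I ∨ False = I
(x ∨ y) ∨ x = I ∨ I = I
¬¬y ∧ ((x ∨ y) ∨ x) = False ∧ I = False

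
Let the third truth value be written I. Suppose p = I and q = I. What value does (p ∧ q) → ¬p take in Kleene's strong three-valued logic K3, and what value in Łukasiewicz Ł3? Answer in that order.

In Kleene's strong three-valued logic K3: p ∧ q = I ∧ I = I
¬p = ¬I = I
(p ∧ q) → ¬p = I → I = I  [¬I ∨ I]
In Łukasiewicz Ł3: p ∧ q = I ∧ I = I
¬p = ¬I = I
(p ∧ q) → ¬p = I → I = T
They differ because Kleene's strong three-valued logic K3 and Łukasiewicz Ł3 treat I differently under implication.

I; T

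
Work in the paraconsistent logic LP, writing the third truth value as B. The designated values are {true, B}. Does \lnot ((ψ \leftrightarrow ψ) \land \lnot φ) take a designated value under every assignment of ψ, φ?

No

Countermodel: ψ=true, φ=false gives false, which is not designated.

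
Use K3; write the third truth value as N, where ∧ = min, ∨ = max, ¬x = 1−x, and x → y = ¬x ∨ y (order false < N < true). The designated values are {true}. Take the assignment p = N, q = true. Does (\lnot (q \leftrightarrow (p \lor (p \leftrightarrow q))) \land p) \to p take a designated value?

No

p \leftrightarrow q = N \leftrightarrow true = N
p \lor (p \leftrightarrow q) = N \lor N = N
q \leftrightarrow (p \lor (p \leftrightarrow q)) = true \leftrightarrow N = N
\lnot (q \leftrightarrow (p \lor (p \leftrightarrow q))) = \lnot N = N
\lnot (q \leftrightarrow (p \lor (p \leftrightarrow q))) \land p = N \land N = N
(\lnot (q \leftrightarrow (p \lor (p \leftrightarrow q))) \land p) \to p = N \to N = N  [\lnot N \lor N]
N ∉ {true}.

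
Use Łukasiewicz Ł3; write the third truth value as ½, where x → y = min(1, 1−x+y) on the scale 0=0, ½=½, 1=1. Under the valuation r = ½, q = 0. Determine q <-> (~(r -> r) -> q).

0

r -> r = ½ -> ½ = 1  [min(1, 1−½+½)]
~(r -> r) = ~1 = 0
~(r -> r) -> q = 0 -> 0 = 1
q <-> (~(r -> r) -> q) = 0 <-> 1 = 0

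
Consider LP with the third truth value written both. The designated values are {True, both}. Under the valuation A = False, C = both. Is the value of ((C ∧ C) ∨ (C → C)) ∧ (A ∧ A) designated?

No

C ∧ C = both ∧ both = both
C → C = both → both = both
(C ∧ C) ∨ (C → C) = both ∨ both = both
A ∧ A = False ∧ False = False
((C ∧ C) ∨ (C → C)) ∧ (A ∧ A) = both ∧ False = False
False ∉ {True, both}.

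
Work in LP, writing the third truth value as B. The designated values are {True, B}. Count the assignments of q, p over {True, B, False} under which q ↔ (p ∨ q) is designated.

Of the 9 assignments, 8 give a value in {True, B}.

8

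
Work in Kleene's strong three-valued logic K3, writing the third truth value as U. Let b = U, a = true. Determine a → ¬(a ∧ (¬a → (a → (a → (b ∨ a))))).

¬a = ¬true = false
b ∨ a = U ∨ true = true
a → (b ∨ a) = true → true = true
a → (a → (b ∨ a)) = true → true = true
¬a → (a → (a → (b ∨ a))) = false → true = true
a ∧ (¬a → (a → (a → (b ∨ a)))) = true ∧ true = true
¬(a ∧ (¬a → (a → (a → (b ∨ a))))) = ¬true = false
a → ¬(a ∧ (¬a → (a → (a → (b ∨ a))))) = true → false = false

false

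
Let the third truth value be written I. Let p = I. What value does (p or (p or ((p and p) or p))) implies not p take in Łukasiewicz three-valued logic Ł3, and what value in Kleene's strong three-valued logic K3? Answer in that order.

1; I

In Łukasiewicz three-valued logic Ł3: p and p = I and I = I
(p and p) or p = I or I = I
p or ((p and p) or p) = I or I = I
p or (p or ((p and p) or p)) = I or I = I
not p = not I = I
(p or (p or ((p and p) or p))) implies not p = I implies I = 1
In Kleene's strong three-valued logic K3: p and p = I and I = I
(p and p) or p = I or I = I
p or ((p and p) or p) = I or I = I
p or (p or ((p and p) or p)) = I or I = I
not p = not I = I
(p or (p or ((p and p) or p))) implies not p = I implies I = I  [not I or I]
They differ because Łukasiewicz three-valued logic Ł3 and Kleene's strong three-valued logic K3 treat I differently under implication.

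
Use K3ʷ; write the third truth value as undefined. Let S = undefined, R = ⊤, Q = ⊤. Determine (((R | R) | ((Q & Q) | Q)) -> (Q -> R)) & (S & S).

R | R = ⊤ | ⊤ = ⊤
Q & Q = ⊤ & ⊤ = ⊤
(Q & Q) | Q = ⊤ | ⊤ = ⊤
(R | R) | ((Q & Q) | Q) = ⊤ | ⊤ = ⊤
Q -> R = ⊤ -> ⊤ = ⊤
((R | R) | ((Q & Q) | Q)) -> (Q -> R) = ⊤ -> ⊤ = ⊤
S & S = undefined & undefined = undefined
(((R | R) | ((Q & Q) | Q)) -> (Q -> R)) & (S & S) = ⊤ & undefined = undefined

undefined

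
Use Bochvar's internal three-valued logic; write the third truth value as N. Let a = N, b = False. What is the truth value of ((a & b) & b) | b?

N

a & b = N & False = N
(a & b) & b = N & False = N
((a & b) & b) | b = N | False = N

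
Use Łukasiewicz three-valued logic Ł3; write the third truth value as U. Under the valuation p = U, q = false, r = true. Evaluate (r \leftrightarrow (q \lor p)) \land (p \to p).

U

q \lor p = false \lor U = U
r \leftrightarrow (q \lor p) = true \leftrightarrow U = U  [1 − |1−½|]
p \to p = U \to U = true
(r \leftrightarrow (q \lor p)) \land (p \to p) = U \land true = U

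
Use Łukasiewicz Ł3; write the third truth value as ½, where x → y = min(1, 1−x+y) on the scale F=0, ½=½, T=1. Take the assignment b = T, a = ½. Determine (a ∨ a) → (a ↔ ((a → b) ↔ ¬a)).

T

a ∨ a = ½ ∨ ½ = ½
a → b = ½ → T = T  [min(1, 1−½+1)]
¬a = ¬½ = ½
(a → b) ↔ ¬a = T ↔ ½ = ½
a ↔ ((a → b) ↔ ¬a) = ½ ↔ ½ = T
(a ∨ a) → (a ↔ ((a → b) ↔ ¬a)) = ½ → T = T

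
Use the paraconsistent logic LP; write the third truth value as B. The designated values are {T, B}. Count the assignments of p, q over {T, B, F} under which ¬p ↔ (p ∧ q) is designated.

Of the 9 assignments, 5 give a value in {T, B}.

5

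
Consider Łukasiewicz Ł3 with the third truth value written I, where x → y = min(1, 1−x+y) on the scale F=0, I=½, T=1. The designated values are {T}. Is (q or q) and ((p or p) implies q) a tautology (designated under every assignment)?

No

Countermodel: q=I, p=T gives I, which is not designated.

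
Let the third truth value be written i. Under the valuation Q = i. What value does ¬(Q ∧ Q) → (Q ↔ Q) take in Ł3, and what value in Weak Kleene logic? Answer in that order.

In Ł3: Q ∧ Q = i ∧ i = i
¬(Q ∧ Q) = ¬i = i
Q ↔ Q = i ↔ i = 1  [1 − |½−½|]
¬(Q ∧ Q) → (Q ↔ Q) = i → 1 = 1
In Weak Kleene logic: Q ∧ Q = i ∧ i = i
¬(Q ∧ Q) = ¬i = i
Q ↔ Q = i ↔ i = i
¬(Q ∧ Q) → (Q ↔ Q) = i → i = i
They differ because Ł3 and Weak Kleene logic treat i differently under the binary connectives.

1; i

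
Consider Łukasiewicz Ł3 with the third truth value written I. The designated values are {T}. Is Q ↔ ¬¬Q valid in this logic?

Yes

Every assignment of Q over {T, I, F} gives a value in {T}.
In particular, with Q=I: Q ↔ ¬¬Q = T.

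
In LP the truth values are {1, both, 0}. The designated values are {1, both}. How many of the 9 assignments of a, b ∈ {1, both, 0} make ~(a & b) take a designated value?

Of the 9 assignments, 8 give a value in {1, both}.

8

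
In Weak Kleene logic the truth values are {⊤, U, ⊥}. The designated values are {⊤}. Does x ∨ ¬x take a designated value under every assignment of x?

No

Countermodel: x=U gives U, which is not designated.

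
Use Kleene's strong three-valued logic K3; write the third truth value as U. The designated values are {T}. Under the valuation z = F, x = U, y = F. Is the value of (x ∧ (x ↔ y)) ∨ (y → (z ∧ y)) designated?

Yes

x ↔ y = U ↔ F = U
x ∧ (x ↔ y) = U ∧ U = U
z ∧ y = F ∧ F = F
y → (z ∧ y) = F → F = T
(x ∧ (x ↔ y)) ∨ (y → (z ∧ y)) = U ∨ T = T
T ∈ {T}.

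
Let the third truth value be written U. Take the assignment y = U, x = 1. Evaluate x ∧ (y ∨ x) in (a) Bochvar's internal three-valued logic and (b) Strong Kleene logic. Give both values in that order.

U; 1

In Bochvar's internal three-valued logic: y ∨ x = U ∨ 1 = U
x ∧ (y ∨ x) = 1 ∧ U = U
In Strong Kleene logic: y ∨ x = U ∨ 1 = 1
x ∧ (y ∨ x) = 1 ∧ 1 = 1
They differ because Bochvar's internal three-valued logic and Strong Kleene logic treat U differently under the binary connectives.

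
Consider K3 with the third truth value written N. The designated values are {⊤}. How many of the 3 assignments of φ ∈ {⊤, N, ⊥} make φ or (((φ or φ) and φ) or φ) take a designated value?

φ=⊤: ⊤ ✓
φ=N: N ·
φ=⊥: ⊥ ·

1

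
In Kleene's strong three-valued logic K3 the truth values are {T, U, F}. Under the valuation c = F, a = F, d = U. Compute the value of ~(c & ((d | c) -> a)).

d | c = U | F = U
(d | c) -> a = U -> F = U
c & ((d | c) -> a) = F & U = F
~(c & ((d | c) -> a)) = ~F = T

T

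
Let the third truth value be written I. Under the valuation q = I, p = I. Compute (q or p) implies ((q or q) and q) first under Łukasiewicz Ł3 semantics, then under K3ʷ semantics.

In Łukasiewicz Ł3: q or p = I or I = I
q or q = I or I = I
(q or q) and q = I and I = I
(q or p) implies ((q or q) and q) = I implies I = ⊤  [min(1, 1−½+½)]
In K3ʷ: q or p = I or I = I
q or q = I or I = I
(q or q) and q = I and I = I
(q or p) implies ((q or q) and q) = I implies I = I  [any arg is the third value ⇒ result is the third value]
They differ because Łukasiewicz Ł3 and K3ʷ treat I differently under the binary connectives.

⊤; I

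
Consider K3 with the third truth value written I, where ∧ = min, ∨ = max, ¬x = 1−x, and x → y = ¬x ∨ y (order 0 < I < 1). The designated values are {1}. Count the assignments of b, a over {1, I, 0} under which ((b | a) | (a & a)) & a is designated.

Designated under: (b=1, a=1); (b=I, a=1); (b=0, a=1).

3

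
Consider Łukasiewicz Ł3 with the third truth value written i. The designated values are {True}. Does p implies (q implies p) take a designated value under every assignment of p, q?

Every assignment of p, q over {True, i, False} gives a value in {True}.
In particular, with p=i, q=i: p implies (q implies p) = True.

Yes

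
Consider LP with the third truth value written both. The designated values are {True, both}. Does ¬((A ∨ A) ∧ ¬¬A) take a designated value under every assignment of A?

Countermodel: A=True gives False, which is not designated.

No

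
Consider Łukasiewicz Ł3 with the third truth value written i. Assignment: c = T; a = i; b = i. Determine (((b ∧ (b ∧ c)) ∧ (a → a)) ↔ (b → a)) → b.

T

b ∧ c = i ∧ T = i
b ∧ (b ∧ c) = i ∧ i = i
a → a = i → i = T  [min(1, 1−½+½)]
(b ∧ (b ∧ c)) ∧ (a → a) = i ∧ T = i
b → a = i → i = T
((b ∧ (b ∧ c)) ∧ (a → a)) ↔ (b → a) = i ↔ T = i
(((b ∧ (b ∧ c)) ∧ (a → a)) ↔ (b → a)) → b = i → i = T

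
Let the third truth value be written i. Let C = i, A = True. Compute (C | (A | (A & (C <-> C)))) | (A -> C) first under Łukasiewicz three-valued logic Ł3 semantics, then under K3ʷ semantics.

In Łukasiewicz three-valued logic Ł3: C <-> C = i <-> i = True  [1 − |½−½|]
A & (C <-> C) = True & True = True
A | (A & (C <-> C)) = True | True = True
C | (A | (A & (C <-> C))) = i | True = True
A -> C = True -> i = i
(C | (A | (A & (C <-> C)))) | (A -> C) = True | i = True
In K3ʷ: C <-> C = i <-> i = i
A & (C <-> C) = True & i = i
A | (A & (C <-> C)) = True | i = i
C | (A | (A & (C <-> C))) = i | i = i
A -> C = True -> i = i
(C | (A | (A & (C <-> C)))) | (A -> C) = i | i = i
They differ because Łukasiewicz three-valued logic Ł3 and K3ʷ treat i differently under the binary connectives.

True; i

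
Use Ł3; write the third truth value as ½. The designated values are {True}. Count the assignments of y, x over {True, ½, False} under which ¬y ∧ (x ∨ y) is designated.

Designated under: (y=False, x=True).

1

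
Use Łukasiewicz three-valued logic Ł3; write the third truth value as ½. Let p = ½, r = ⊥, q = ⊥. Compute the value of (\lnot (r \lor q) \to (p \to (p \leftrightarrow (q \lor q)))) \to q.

⊥

r \lor q = ⊥ \lor ⊥ = ⊥
\lnot (r \lor q) = \lnot ⊥ = ⊤
q \lor q = ⊥ \lor ⊥ = ⊥
p \leftrightarrow (q \lor q) = ½ \leftrightarrow ⊥ = ½
p \to (p \leftrightarrow (q \lor q)) = ½ \to ½ = ⊤
\lnot (r \lor q) \to (p \to (p \leftrightarrow (q \lor q))) = ⊤ \to ⊤ = ⊤
(\lnot (r \lor q) \to (p \to (p \leftrightarrow (q \lor q)))) \to q = ⊤ \to ⊥ = ⊥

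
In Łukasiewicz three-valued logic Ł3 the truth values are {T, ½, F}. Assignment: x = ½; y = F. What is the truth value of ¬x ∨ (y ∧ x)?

½

¬x = ¬½ = ½
y ∧ x = F ∧ ½ = F
¬x ∨ (y ∧ x) = ½ ∨ F = ½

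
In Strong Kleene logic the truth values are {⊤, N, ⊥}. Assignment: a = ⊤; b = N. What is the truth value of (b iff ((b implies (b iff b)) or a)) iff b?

N

b iff b = N iff N = N
b implies (b iff b) = N implies N = N
(b implies (b iff b)) or a = N or ⊤ = ⊤
b iff ((b implies (b iff b)) or a) = N iff ⊤ = N
(b iff ((b implies (b iff b)) or a)) iff b = N iff N = N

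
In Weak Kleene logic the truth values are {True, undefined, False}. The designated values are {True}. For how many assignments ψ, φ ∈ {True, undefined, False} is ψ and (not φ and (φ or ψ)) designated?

1

Designated under: (ψ=True, φ=False).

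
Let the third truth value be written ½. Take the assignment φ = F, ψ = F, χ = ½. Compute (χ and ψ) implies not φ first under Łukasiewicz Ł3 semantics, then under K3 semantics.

In Łukasiewicz Ł3: χ and ψ = ½ and F = F
not φ = not F = T
(χ and ψ) implies not φ = F implies T = T
In K3: χ and ψ = ½ and F = F
not φ = not F = T
(χ and ψ) implies not φ = F implies T = T

T; T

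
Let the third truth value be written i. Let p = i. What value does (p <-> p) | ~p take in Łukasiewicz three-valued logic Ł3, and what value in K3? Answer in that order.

In Łukasiewicz three-valued logic Ł3: p <-> p = i <-> i = ⊤
~p = ~i = i
(p <-> p) | ~p = ⊤ | i = ⊤
In K3: p <-> p = i <-> i = i
~p = ~i = i
(p <-> p) | ~p = i | i = i
They differ because Łukasiewicz three-valued logic Ł3 and K3 treat i differently under implication.

⊤; i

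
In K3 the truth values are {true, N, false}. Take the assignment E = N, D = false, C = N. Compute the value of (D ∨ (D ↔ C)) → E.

N

D ↔ C = false ↔ N = N
D ∨ (D ↔ C) = false ∨ N = N
(D ∨ (D ↔ C)) → E = N → N = N  [¬N ∨ N]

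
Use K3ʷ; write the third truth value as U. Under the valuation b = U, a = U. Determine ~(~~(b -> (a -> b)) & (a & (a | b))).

U

a -> b = U -> U = U  [any arg is the third value ⇒ result is the third value]
b -> (a -> b) = U -> U = U
~(b -> (a -> b)) = ~U = U
~~(b -> (a -> b)) = ~U = U
a | b = U | U = U
a & (a | b) = U & U = U
~~(b -> (a -> b)) & (a & (a | b)) = U & U = U
~(~~(b -> (a -> b)) & (a & (a | b))) = ~U = U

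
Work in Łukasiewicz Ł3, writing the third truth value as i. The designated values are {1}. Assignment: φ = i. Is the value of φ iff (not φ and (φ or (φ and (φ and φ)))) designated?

Yes

not φ = not i = i
φ and φ = i and i = i
φ and (φ and φ) = i and i = i
φ or (φ and (φ and φ)) = i or i = i
not φ and (φ or (φ and (φ and φ))) = i and i = i
φ iff (not φ and (φ or (φ and (φ and φ)))) = i iff i = 1  [1 − |½−½|]
1 ∈ {1}.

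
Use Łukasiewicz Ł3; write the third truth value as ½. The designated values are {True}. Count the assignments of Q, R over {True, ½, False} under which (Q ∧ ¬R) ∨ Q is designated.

Designated under: (Q=True, R=True); (Q=True, R=½); (Q=True, R=False).

3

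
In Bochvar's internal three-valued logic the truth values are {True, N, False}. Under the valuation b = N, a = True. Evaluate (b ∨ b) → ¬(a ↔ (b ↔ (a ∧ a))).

N

b ∨ b = N ∨ N = N
a ∧ a = True ∧ True = True
b ↔ (a ∧ a) = N ↔ True = N
a ↔ (b ↔ (a ∧ a)) = True ↔ N = N
¬(a ↔ (b ↔ (a ∧ a))) = ¬N = N
(b ∨ b) → ¬(a ↔ (b ↔ (a ∧ a))) = N → N = N  [any arg is the third value ⇒ result is the third value]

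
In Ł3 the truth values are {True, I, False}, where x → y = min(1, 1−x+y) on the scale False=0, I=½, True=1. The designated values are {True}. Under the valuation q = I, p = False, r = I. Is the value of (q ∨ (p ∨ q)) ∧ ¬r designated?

No

p ∨ q = False ∨ I = I
q ∨ (p ∨ q) = I ∨ I = I
¬r = ¬I = I
(q ∨ (p ∨ q)) ∧ ¬r = I ∧ I = I
I ∉ {True}.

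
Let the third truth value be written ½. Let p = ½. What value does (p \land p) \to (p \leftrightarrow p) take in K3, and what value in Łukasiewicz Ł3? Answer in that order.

½; 1

In K3: p \land p = ½ \land ½ = ½
p \leftrightarrow p = ½ \leftrightarrow ½ = ½
(p \land p) \to (p \leftrightarrow p) = ½ \to ½ = ½  [\lnot ½ \lor ½]
In Łukasiewicz Ł3: p \land p = ½ \land ½ = ½
p \leftrightarrow p = ½ \leftrightarrow ½ = 1
(p \land p) \to (p \leftrightarrow p) = ½ \to 1 = 1
They differ because K3 and Łukasiewicz Ł3 treat ½ differently under implication.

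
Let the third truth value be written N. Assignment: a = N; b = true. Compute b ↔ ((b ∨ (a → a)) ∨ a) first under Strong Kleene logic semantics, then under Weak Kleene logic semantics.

In Strong Kleene logic: a → a = N → N = N
b ∨ (a → a) = true ∨ N = true
(b ∨ (a → a)) ∨ a = true ∨ N = true
b ↔ ((b ∨ (a → a)) ∨ a) = true ↔ true = true
In Weak Kleene logic: a → a = N → N = N  [any arg is the third value ⇒ result is the third value]
b ∨ (a → a) = true ∨ N = N
(b ∨ (a → a)) ∨ a = N ∨ N = N
b ↔ ((b ∨ (a → a)) ∨ a) = true ↔ N = N
They differ because Strong Kleene logic and Weak Kleene logic treat N differently under the binary connectives.

true; N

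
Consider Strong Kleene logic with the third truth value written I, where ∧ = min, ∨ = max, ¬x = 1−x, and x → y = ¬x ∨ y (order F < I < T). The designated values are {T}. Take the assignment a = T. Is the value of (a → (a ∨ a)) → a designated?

a ∨ a = T ∨ T = T
a → (a ∨ a) = T → T = T
(a → (a ∨ a)) → a = T → T = T
T ∈ {T}.

Yes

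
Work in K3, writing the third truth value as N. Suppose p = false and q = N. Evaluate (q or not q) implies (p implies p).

not q = not N = N
q or not q = N or N = N
p implies p = false implies false = true
(q or not q) implies (p implies p) = N implies true = true  [not N or true]

true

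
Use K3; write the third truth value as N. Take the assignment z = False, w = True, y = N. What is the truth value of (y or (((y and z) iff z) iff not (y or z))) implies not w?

N

y and z = N and False = False
(y and z) iff z = False iff False = True
y or z = N or False = N
not (y or z) = not N = N
((y and z) iff z) iff not (y or z) = True iff N = N
y or (((y and z) iff z) iff not (y or z)) = N or N = N
not w = not True = False
(y or (((y and z) iff z) iff not (y or z))) implies not w = N implies False = N  [not N or False]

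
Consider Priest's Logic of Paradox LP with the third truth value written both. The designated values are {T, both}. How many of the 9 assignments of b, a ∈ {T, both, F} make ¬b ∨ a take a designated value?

8

Of the 9 assignments, 8 give a value in {T, both}.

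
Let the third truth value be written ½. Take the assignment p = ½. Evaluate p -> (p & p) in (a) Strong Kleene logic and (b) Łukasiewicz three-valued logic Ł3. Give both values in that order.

½; True

In Strong Kleene logic: p & p = ½ & ½ = ½
p -> (p & p) = ½ -> ½ = ½  [~½ | ½]
In Łukasiewicz three-valued logic Ł3: p & p = ½ & ½ = ½
p -> (p & p) = ½ -> ½ = True
They differ because Strong Kleene logic and Łukasiewicz three-valued logic Ł3 treat ½ differently under implication.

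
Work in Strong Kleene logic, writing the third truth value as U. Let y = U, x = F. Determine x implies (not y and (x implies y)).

not y = not U = U
x implies y = F implies U = T
not y and (x implies y) = U and T = U
x implies (not y and (x implies y)) = F implies U = T

T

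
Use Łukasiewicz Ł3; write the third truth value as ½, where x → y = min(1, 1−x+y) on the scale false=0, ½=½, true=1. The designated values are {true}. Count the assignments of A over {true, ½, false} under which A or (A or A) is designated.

1

A=true: true ✓
A=½: ½ ·
A=false: false ·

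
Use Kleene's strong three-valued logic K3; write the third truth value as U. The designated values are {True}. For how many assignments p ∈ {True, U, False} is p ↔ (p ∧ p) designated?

p=True: True ✓
p=U: U ·
p=False: True ✓

2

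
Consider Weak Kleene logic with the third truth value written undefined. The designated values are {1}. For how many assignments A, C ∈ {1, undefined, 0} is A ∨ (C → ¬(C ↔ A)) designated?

Designated under: (A=1, C=1); (A=1, C=0); (A=0, C=1); (A=0, C=0).

4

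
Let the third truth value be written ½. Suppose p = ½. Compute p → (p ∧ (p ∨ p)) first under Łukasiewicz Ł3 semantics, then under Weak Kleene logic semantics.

1; ½

In Łukasiewicz Ł3: p ∨ p = ½ ∨ ½ = ½
p ∧ (p ∨ p) = ½ ∧ ½ = ½
p → (p ∧ (p ∨ p)) = ½ → ½ = 1  [min(1, 1−½+½)]
In Weak Kleene logic: p ∨ p = ½ ∨ ½ = ½
p ∧ (p ∨ p) = ½ ∧ ½ = ½
p → (p ∧ (p ∨ p)) = ½ → ½ = ½  [any arg is the third value ⇒ result is the third value]
They differ because Łukasiewicz Ł3 and Weak Kleene logic treat ½ differently under the binary connectives.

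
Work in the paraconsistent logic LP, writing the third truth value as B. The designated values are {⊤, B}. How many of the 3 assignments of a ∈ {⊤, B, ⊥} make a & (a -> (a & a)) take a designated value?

2

a=⊤: ⊤ ✓
a=B: B ✓
a=⊥: ⊥ ·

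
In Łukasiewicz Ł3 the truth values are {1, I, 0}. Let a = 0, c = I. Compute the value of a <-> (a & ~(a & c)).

1

a & c = 0 & I = 0
~(a & c) = ~0 = 1
a & ~(a & c) = 0 & 1 = 0
a <-> (a & ~(a & c)) = 0 <-> 0 = 1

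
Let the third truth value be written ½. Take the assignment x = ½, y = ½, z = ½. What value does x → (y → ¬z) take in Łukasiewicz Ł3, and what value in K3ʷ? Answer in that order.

In Łukasiewicz Ł3: ¬z = ¬½ = ½
y → ¬z = ½ → ½ = true
x → (y → ¬z) = ½ → true = true
In K3ʷ: ¬z = ¬½ = ½
y → ¬z = ½ → ½ = ½
x → (y → ¬z) = ½ → ½ = ½
They differ because Łukasiewicz Ł3 and K3ʷ treat ½ differently under the binary connectives.

true; ½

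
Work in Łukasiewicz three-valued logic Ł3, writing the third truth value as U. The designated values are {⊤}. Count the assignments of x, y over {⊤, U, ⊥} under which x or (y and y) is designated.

Of the 9 assignments, 5 give a value in {⊤}.

5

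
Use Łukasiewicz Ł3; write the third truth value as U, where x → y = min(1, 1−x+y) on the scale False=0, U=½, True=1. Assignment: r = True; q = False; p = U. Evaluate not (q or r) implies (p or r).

True

q or r = False or True = True
not (q or r) = not True = False
p or r = U or True = True
not (q or r) implies (p or r) = False implies True = True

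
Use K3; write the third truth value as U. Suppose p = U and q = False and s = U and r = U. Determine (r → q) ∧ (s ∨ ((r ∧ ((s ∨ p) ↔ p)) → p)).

r → q = U → False = U  [¬U ∨ False]
s ∨ p = U ∨ U = U
(s ∨ p) ↔ p = U ↔ U = U
r ∧ ((s ∨ p) ↔ p) = U ∧ U = U
(r ∧ ((s ∨ p) ↔ p)) → p = U → U = U
s ∨ ((r ∧ ((s ∨ p) ↔ p)) → p) = U ∨ U = U
(r → q) ∧ (s ∨ ((r ∧ ((s ∨ p) ↔ p)) → p)) = U ∧ U = U

U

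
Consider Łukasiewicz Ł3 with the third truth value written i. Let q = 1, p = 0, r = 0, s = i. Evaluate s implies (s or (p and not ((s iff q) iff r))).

1

s iff q = i iff 1 = i  [1 − |½−1|]
(s iff q) iff r = i iff 0 = i
not ((s iff q) iff r) = not i = i
p and not ((s iff q) iff r) = 0 and i = 0
s or (p and not ((s iff q) iff r)) = i or 0 = i
s implies (s or (p and not ((s iff q) iff r))) = i implies i = 1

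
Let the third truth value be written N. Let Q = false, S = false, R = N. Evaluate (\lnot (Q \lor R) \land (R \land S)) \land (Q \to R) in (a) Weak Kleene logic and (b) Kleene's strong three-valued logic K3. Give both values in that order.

In Weak Kleene logic: Q \lor R = false \lor N = N
\lnot (Q \lor R) = \lnot N = N
R \land S = N \land false = N
\lnot (Q \lor R) \land (R \land S) = N \land N = N
Q \to R = false \to N = N
(\lnot (Q \lor R) \land (R \land S)) \land (Q \to R) = N \land N = N
In Kleene's strong three-valued logic K3: Q \lor R = false \lor N = N
\lnot (Q \lor R) = \lnot N = N
R \land S = N \land false = false
\lnot (Q \lor R) \land (R \land S) = N \land false = false
Q \to R = false \to N = true
(\lnot (Q \lor R) \land (R \land S)) \land (Q \to R) = false \land true = false
They differ because Weak Kleene logic and Kleene's strong three-valued logic K3 treat N differently under the binary connectives.

N; false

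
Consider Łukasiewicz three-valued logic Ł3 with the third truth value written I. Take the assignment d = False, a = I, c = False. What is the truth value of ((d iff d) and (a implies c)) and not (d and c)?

I

d iff d = False iff False = True
a implies c = I implies False = I
(d iff d) and (a implies c) = True and I = I
d and c = False and False = False
not (d and c) = not False = True
((d iff d) and (a implies c)) and not (d and c) = I and True = I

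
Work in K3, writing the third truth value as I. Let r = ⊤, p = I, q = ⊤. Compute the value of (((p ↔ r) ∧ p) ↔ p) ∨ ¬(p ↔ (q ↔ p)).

I

p ↔ r = I ↔ ⊤ = I
(p ↔ r) ∧ p = I ∧ I = I
((p ↔ r) ∧ p) ↔ p = I ↔ I = I
q ↔ p = ⊤ ↔ I = I
p ↔ (q ↔ p) = I ↔ I = I
¬(p ↔ (q ↔ p)) = ¬I = I
(((p ↔ r) ∧ p) ↔ p) ∨ ¬(p ↔ (q ↔ p)) = I ∨ I = I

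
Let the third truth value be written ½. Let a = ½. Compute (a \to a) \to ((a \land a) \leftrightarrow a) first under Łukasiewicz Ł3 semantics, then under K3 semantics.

true; ½

In Łukasiewicz Ł3: a \to a = ½ \to ½ = true
a \land a = ½ \land ½ = ½
(a \land a) \leftrightarrow a = ½ \leftrightarrow ½ = true
(a \to a) \to ((a \land a) \leftrightarrow a) = true \to true = true
In K3: a \to a = ½ \to ½ = ½
a \land a = ½ \land ½ = ½
(a \land a) \leftrightarrow a = ½ \leftrightarrow ½ = ½
(a \to a) \to ((a \land a) \leftrightarrow a) = ½ \to ½ = ½
They differ because Łukasiewicz Ł3 and K3 treat ½ differently under implication.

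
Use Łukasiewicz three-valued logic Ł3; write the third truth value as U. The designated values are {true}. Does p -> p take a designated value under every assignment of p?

Every assignment of p over {true, U, false} gives a value in {true}.
In particular, with p=U: p -> p = true.

Yes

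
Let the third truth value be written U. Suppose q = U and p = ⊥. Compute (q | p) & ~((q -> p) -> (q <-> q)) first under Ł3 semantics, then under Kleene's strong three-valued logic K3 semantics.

⊥; U

In Ł3: q | p = U | ⊥ = U
q -> p = U -> ⊥ = U  [min(1, 1−½+0)]
q <-> q = U <-> U = ⊤
(q -> p) -> (q <-> q) = U -> ⊤ = ⊤
~((q -> p) -> (q <-> q)) = ~⊤ = ⊥
(q | p) & ~((q -> p) -> (q <-> q)) = U & ⊥ = ⊥
In Kleene's strong three-valued logic K3: q | p = U | ⊥ = U
q -> p = U -> ⊥ = U  [~U | ⊥]
q <-> q = U <-> U = U
(q -> p) -> (q <-> q) = U -> U = U
~((q -> p) -> (q <-> q)) = ~U = U
(q | p) & ~((q -> p) -> (q <-> q)) = U & U = U
They differ because Ł3 and Kleene's strong three-valued logic K3 treat U differently under implication.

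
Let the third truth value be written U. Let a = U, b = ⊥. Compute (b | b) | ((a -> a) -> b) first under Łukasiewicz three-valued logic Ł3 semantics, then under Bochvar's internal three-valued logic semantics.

In Łukasiewicz three-valued logic Ł3: b | b = ⊥ | ⊥ = ⊥
a -> a = U -> U = ⊤  [min(1, 1−½+½)]
(a -> a) -> b = ⊤ -> ⊥ = ⊥
(b | b) | ((a -> a) -> b) = ⊥ | ⊥ = ⊥
In Bochvar's internal three-valued logic: b | b = ⊥ | ⊥ = ⊥
a -> a = U -> U = U  [any arg is the third value ⇒ result is the third value]
(a -> a) -> b = U -> ⊥ = U
(b | b) | ((a -> a) -> b) = ⊥ | U = U
They differ because Łukasiewicz three-valued logic Ł3 and Bochvar's internal three-valued logic treat U differently under the binary connectives.

⊥; U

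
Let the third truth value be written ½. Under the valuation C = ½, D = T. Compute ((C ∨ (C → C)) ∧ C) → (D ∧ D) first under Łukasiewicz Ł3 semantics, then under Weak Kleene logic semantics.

In Łukasiewicz Ł3: C → C = ½ → ½ = T  [min(1, 1−½+½)]
C ∨ (C → C) = ½ ∨ T = T
(C ∨ (C → C)) ∧ C = T ∧ ½ = ½
D ∧ D = T ∧ T = T
((C ∨ (C → C)) ∧ C) → (D ∧ D) = ½ → T = T
In Weak Kleene logic: C → C = ½ → ½ = ½  [any arg is the third value ⇒ result is the third value]
C ∨ (C → C) = ½ ∨ ½ = ½
(C ∨ (C → C)) ∧ C = ½ ∧ ½ = ½
D ∧ D = T ∧ T = T
((C ∨ (C → C)) ∧ C) → (D ∧ D) = ½ → T = ½
They differ because Łukasiewicz Ł3 and Weak Kleene logic treat ½ differently under the binary connectives.

T; ½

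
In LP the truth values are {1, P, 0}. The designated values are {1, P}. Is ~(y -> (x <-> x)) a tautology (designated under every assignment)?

Countermodel: y=1, x=1 gives 0, which is not designated.

No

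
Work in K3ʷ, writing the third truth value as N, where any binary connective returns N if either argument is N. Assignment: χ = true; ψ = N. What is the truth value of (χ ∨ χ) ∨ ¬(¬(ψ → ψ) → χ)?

N

χ ∨ χ = true ∨ true = true
ψ → ψ = N → N = N  [any arg is the third value ⇒ result is the third value]
¬(ψ → ψ) = ¬N = N
¬(ψ → ψ) → χ = N → true = N
¬(¬(ψ → ψ) → χ) = ¬N = N
(χ ∨ χ) ∨ ¬(¬(ψ → ψ) → χ) = true ∨ N = N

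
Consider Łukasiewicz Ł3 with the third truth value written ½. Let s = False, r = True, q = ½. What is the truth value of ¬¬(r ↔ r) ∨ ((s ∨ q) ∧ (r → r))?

r ↔ r = True ↔ True = True
¬(r ↔ r) = ¬True = False
¬¬(r ↔ r) = ¬False = True
s ∨ q = False ∨ ½ = ½
r → r = True → True = True
(s ∨ q) ∧ (r → r) = ½ ∧ True = ½
¬¬(r ↔ r) ∨ ((s ∨ q) ∧ (r → r)) = True ∨ ½ = True

True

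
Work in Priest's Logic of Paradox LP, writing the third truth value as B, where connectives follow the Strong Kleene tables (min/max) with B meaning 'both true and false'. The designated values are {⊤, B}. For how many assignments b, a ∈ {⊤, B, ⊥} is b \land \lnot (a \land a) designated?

Designated under: (b=⊤, a=B); (b=⊤, a=⊥); (b=B, a=B); (b=B, a=⊥).

4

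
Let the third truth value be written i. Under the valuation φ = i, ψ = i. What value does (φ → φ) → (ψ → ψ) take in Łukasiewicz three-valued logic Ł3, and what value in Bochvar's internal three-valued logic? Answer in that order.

⊤; i

In Łukasiewicz three-valued logic Ł3: φ → φ = i → i = ⊤  [min(1, 1−½+½)]
ψ → ψ = i → i = ⊤
(φ → φ) → (ψ → ψ) = ⊤ → ⊤ = ⊤
In Bochvar's internal three-valued logic: φ → φ = i → i = i  [any arg is the third value ⇒ result is the third value]
ψ → ψ = i → i = i
(φ → φ) → (ψ → ψ) = i → i = i
They differ because Łukasiewicz three-valued logic Ł3 and Bochvar's internal three-valued logic treat i differently under the binary connectives.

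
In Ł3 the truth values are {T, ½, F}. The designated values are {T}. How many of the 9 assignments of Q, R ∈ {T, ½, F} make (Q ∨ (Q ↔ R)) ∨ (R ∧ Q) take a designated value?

5

Of the 9 assignments, 5 give a value in {T}.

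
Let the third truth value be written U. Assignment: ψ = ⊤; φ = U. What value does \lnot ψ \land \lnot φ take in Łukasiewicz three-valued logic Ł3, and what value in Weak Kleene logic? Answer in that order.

In Łukasiewicz three-valued logic Ł3: \lnot ψ = \lnot ⊤ = ⊥
\lnot φ = \lnot U = U
\lnot ψ \land \lnot φ = ⊥ \land U = ⊥
In Weak Kleene logic: \lnot ψ = \lnot ⊤ = ⊥
\lnot φ = \lnot U = U
\lnot ψ \land \lnot φ = ⊥ \land U = U
They differ because Łukasiewicz three-valued logic Ł3 and Weak Kleene logic treat U differently under the binary connectives.

⊥; U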